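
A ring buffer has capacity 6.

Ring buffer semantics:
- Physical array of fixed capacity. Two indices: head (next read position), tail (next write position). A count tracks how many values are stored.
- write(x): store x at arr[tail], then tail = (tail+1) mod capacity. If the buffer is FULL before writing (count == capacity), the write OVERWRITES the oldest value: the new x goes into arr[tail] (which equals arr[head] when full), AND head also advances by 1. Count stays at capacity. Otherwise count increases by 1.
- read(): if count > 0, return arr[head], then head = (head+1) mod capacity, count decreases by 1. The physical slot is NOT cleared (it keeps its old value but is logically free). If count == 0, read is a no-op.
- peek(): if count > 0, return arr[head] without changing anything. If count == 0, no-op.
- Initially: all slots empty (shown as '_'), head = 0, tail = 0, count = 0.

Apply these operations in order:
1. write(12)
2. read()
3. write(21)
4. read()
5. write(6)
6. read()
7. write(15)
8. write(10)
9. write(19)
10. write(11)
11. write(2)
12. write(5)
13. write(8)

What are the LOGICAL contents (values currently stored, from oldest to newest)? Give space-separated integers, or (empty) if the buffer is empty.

After op 1 (write(12)): arr=[12 _ _ _ _ _] head=0 tail=1 count=1
After op 2 (read()): arr=[12 _ _ _ _ _] head=1 tail=1 count=0
After op 3 (write(21)): arr=[12 21 _ _ _ _] head=1 tail=2 count=1
After op 4 (read()): arr=[12 21 _ _ _ _] head=2 tail=2 count=0
After op 5 (write(6)): arr=[12 21 6 _ _ _] head=2 tail=3 count=1
After op 6 (read()): arr=[12 21 6 _ _ _] head=3 tail=3 count=0
After op 7 (write(15)): arr=[12 21 6 15 _ _] head=3 tail=4 count=1
After op 8 (write(10)): arr=[12 21 6 15 10 _] head=3 tail=5 count=2
After op 9 (write(19)): arr=[12 21 6 15 10 19] head=3 tail=0 count=3
After op 10 (write(11)): arr=[11 21 6 15 10 19] head=3 tail=1 count=4
After op 11 (write(2)): arr=[11 2 6 15 10 19] head=3 tail=2 count=5
After op 12 (write(5)): arr=[11 2 5 15 10 19] head=3 tail=3 count=6
After op 13 (write(8)): arr=[11 2 5 8 10 19] head=4 tail=4 count=6

Answer: 10 19 11 2 5 8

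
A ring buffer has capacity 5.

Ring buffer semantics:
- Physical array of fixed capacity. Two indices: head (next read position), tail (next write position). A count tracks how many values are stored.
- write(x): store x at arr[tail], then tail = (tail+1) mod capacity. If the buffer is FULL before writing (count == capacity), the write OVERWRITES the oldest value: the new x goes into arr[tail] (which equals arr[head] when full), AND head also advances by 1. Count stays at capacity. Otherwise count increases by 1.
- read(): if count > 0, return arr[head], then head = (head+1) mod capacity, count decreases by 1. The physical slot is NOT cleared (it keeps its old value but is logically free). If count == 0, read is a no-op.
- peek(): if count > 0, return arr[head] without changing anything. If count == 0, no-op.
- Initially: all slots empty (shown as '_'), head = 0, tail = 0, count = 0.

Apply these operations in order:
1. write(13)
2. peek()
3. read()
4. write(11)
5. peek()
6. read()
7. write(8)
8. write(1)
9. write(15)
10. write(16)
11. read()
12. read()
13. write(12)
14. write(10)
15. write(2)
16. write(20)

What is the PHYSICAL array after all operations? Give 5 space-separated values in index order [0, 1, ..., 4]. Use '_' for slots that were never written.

Answer: 16 12 10 2 20

Derivation:
After op 1 (write(13)): arr=[13 _ _ _ _] head=0 tail=1 count=1
After op 2 (peek()): arr=[13 _ _ _ _] head=0 tail=1 count=1
After op 3 (read()): arr=[13 _ _ _ _] head=1 tail=1 count=0
After op 4 (write(11)): arr=[13 11 _ _ _] head=1 tail=2 count=1
After op 5 (peek()): arr=[13 11 _ _ _] head=1 tail=2 count=1
After op 6 (read()): arr=[13 11 _ _ _] head=2 tail=2 count=0
After op 7 (write(8)): arr=[13 11 8 _ _] head=2 tail=3 count=1
After op 8 (write(1)): arr=[13 11 8 1 _] head=2 tail=4 count=2
After op 9 (write(15)): arr=[13 11 8 1 15] head=2 tail=0 count=3
After op 10 (write(16)): arr=[16 11 8 1 15] head=2 tail=1 count=4
After op 11 (read()): arr=[16 11 8 1 15] head=3 tail=1 count=3
After op 12 (read()): arr=[16 11 8 1 15] head=4 tail=1 count=2
After op 13 (write(12)): arr=[16 12 8 1 15] head=4 tail=2 count=3
After op 14 (write(10)): arr=[16 12 10 1 15] head=4 tail=3 count=4
After op 15 (write(2)): arr=[16 12 10 2 15] head=4 tail=4 count=5
After op 16 (write(20)): arr=[16 12 10 2 20] head=0 tail=0 count=5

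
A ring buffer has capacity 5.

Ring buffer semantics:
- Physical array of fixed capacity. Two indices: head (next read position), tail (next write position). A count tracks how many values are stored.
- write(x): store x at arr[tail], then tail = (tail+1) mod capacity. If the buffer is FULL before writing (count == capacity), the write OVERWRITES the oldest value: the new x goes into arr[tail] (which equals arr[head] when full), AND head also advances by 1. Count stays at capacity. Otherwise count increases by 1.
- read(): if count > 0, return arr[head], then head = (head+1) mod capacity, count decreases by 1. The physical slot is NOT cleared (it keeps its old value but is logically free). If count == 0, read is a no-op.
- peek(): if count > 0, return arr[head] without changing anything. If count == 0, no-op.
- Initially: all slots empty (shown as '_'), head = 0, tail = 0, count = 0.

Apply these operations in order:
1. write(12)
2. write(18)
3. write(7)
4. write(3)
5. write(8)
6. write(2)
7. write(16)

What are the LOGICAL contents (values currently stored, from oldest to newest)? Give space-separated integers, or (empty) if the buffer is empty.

Answer: 7 3 8 2 16

Derivation:
After op 1 (write(12)): arr=[12 _ _ _ _] head=0 tail=1 count=1
After op 2 (write(18)): arr=[12 18 _ _ _] head=0 tail=2 count=2
After op 3 (write(7)): arr=[12 18 7 _ _] head=0 tail=3 count=3
After op 4 (write(3)): arr=[12 18 7 3 _] head=0 tail=4 count=4
After op 5 (write(8)): arr=[12 18 7 3 8] head=0 tail=0 count=5
After op 6 (write(2)): arr=[2 18 7 3 8] head=1 tail=1 count=5
After op 7 (write(16)): arr=[2 16 7 3 8] head=2 tail=2 count=5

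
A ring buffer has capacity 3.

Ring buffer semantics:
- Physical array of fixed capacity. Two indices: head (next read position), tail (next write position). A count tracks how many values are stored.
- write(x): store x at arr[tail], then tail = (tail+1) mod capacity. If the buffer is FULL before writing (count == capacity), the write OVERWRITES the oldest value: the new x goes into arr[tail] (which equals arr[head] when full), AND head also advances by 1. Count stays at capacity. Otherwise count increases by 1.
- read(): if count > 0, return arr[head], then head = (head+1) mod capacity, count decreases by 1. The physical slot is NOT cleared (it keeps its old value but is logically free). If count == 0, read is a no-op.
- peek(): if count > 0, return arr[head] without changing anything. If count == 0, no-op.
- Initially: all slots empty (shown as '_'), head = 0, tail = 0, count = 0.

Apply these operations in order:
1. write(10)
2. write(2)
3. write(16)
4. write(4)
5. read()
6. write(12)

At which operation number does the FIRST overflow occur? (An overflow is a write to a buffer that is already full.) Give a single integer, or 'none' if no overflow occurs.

After op 1 (write(10)): arr=[10 _ _] head=0 tail=1 count=1
After op 2 (write(2)): arr=[10 2 _] head=0 tail=2 count=2
After op 3 (write(16)): arr=[10 2 16] head=0 tail=0 count=3
After op 4 (write(4)): arr=[4 2 16] head=1 tail=1 count=3
After op 5 (read()): arr=[4 2 16] head=2 tail=1 count=2
After op 6 (write(12)): arr=[4 12 16] head=2 tail=2 count=3

Answer: 4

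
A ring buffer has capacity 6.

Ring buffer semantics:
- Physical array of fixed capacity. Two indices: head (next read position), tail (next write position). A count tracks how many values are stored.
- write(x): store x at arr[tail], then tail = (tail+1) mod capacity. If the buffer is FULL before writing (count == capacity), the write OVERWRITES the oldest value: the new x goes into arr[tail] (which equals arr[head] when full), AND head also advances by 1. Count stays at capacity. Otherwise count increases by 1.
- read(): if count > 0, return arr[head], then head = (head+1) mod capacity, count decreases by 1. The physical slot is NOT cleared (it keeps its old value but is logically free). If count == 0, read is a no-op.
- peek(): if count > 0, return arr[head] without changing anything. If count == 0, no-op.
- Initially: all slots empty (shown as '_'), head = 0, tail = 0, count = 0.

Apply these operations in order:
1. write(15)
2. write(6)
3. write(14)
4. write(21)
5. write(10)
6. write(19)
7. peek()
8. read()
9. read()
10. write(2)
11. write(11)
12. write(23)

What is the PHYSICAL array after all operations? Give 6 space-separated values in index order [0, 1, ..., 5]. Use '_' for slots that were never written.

After op 1 (write(15)): arr=[15 _ _ _ _ _] head=0 tail=1 count=1
After op 2 (write(6)): arr=[15 6 _ _ _ _] head=0 tail=2 count=2
After op 3 (write(14)): arr=[15 6 14 _ _ _] head=0 tail=3 count=3
After op 4 (write(21)): arr=[15 6 14 21 _ _] head=0 tail=4 count=4
After op 5 (write(10)): arr=[15 6 14 21 10 _] head=0 tail=5 count=5
After op 6 (write(19)): arr=[15 6 14 21 10 19] head=0 tail=0 count=6
After op 7 (peek()): arr=[15 6 14 21 10 19] head=0 tail=0 count=6
After op 8 (read()): arr=[15 6 14 21 10 19] head=1 tail=0 count=5
After op 9 (read()): arr=[15 6 14 21 10 19] head=2 tail=0 count=4
After op 10 (write(2)): arr=[2 6 14 21 10 19] head=2 tail=1 count=5
After op 11 (write(11)): arr=[2 11 14 21 10 19] head=2 tail=2 count=6
After op 12 (write(23)): arr=[2 11 23 21 10 19] head=3 tail=3 count=6

Answer: 2 11 23 21 10 19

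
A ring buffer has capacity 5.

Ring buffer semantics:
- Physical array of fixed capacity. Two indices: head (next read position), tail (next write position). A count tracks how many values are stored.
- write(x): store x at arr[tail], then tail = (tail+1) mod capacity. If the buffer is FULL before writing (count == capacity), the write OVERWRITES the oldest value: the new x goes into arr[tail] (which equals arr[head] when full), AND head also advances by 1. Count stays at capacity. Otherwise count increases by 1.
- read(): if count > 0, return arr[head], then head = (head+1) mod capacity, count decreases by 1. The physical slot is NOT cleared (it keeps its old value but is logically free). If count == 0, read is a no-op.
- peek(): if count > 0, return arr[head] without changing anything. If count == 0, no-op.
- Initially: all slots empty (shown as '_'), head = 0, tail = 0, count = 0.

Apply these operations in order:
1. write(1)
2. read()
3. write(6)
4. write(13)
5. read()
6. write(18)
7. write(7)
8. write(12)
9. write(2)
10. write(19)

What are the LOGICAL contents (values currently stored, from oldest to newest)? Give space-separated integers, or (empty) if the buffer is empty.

Answer: 18 7 12 2 19

Derivation:
After op 1 (write(1)): arr=[1 _ _ _ _] head=0 tail=1 count=1
After op 2 (read()): arr=[1 _ _ _ _] head=1 tail=1 count=0
After op 3 (write(6)): arr=[1 6 _ _ _] head=1 tail=2 count=1
After op 4 (write(13)): arr=[1 6 13 _ _] head=1 tail=3 count=2
After op 5 (read()): arr=[1 6 13 _ _] head=2 tail=3 count=1
After op 6 (write(18)): arr=[1 6 13 18 _] head=2 tail=4 count=2
After op 7 (write(7)): arr=[1 6 13 18 7] head=2 tail=0 count=3
After op 8 (write(12)): arr=[12 6 13 18 7] head=2 tail=1 count=4
After op 9 (write(2)): arr=[12 2 13 18 7] head=2 tail=2 count=5
After op 10 (write(19)): arr=[12 2 19 18 7] head=3 tail=3 count=5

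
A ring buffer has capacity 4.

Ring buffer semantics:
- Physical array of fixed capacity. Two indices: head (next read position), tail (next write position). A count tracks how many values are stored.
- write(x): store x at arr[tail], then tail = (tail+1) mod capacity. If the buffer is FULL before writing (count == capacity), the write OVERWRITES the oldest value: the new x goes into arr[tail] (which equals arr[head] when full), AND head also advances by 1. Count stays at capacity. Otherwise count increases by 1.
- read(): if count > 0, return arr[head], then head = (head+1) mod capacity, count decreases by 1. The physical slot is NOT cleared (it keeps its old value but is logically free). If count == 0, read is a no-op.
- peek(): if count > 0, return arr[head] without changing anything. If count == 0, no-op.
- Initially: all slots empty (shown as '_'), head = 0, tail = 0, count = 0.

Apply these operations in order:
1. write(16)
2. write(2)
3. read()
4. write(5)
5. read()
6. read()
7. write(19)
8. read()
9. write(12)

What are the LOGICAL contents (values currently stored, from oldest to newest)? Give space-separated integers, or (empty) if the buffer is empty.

After op 1 (write(16)): arr=[16 _ _ _] head=0 tail=1 count=1
After op 2 (write(2)): arr=[16 2 _ _] head=0 tail=2 count=2
After op 3 (read()): arr=[16 2 _ _] head=1 tail=2 count=1
After op 4 (write(5)): arr=[16 2 5 _] head=1 tail=3 count=2
After op 5 (read()): arr=[16 2 5 _] head=2 tail=3 count=1
After op 6 (read()): arr=[16 2 5 _] head=3 tail=3 count=0
After op 7 (write(19)): arr=[16 2 5 19] head=3 tail=0 count=1
After op 8 (read()): arr=[16 2 5 19] head=0 tail=0 count=0
After op 9 (write(12)): arr=[12 2 5 19] head=0 tail=1 count=1

Answer: 12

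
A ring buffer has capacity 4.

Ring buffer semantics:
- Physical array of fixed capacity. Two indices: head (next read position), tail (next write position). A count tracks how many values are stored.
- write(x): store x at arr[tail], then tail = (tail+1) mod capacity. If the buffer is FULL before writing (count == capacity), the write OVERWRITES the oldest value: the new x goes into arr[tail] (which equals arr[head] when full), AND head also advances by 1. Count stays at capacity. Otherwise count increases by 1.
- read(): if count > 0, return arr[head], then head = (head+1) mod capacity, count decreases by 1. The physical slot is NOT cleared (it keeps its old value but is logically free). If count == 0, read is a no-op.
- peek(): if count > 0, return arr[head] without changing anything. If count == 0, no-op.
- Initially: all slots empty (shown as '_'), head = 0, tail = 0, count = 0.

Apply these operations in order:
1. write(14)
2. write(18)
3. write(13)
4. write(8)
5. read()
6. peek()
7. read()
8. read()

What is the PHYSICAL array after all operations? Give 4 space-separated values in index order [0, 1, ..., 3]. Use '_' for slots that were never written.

After op 1 (write(14)): arr=[14 _ _ _] head=0 tail=1 count=1
After op 2 (write(18)): arr=[14 18 _ _] head=0 tail=2 count=2
After op 3 (write(13)): arr=[14 18 13 _] head=0 tail=3 count=3
After op 4 (write(8)): arr=[14 18 13 8] head=0 tail=0 count=4
After op 5 (read()): arr=[14 18 13 8] head=1 tail=0 count=3
After op 6 (peek()): arr=[14 18 13 8] head=1 tail=0 count=3
After op 7 (read()): arr=[14 18 13 8] head=2 tail=0 count=2
After op 8 (read()): arr=[14 18 13 8] head=3 tail=0 count=1

Answer: 14 18 13 8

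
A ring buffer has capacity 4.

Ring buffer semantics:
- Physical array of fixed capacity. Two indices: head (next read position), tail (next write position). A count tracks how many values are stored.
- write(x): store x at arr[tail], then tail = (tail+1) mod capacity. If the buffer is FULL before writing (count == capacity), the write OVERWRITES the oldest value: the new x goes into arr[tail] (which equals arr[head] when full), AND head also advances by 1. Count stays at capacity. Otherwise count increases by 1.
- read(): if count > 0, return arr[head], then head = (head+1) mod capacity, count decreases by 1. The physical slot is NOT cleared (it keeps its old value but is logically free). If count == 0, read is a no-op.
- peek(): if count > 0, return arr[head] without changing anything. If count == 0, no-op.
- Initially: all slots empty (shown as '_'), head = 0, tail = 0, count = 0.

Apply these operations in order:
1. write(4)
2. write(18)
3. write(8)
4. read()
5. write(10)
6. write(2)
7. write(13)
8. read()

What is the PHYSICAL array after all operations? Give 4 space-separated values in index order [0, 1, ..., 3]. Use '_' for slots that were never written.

Answer: 2 13 8 10

Derivation:
After op 1 (write(4)): arr=[4 _ _ _] head=0 tail=1 count=1
After op 2 (write(18)): arr=[4 18 _ _] head=0 tail=2 count=2
After op 3 (write(8)): arr=[4 18 8 _] head=0 tail=3 count=3
After op 4 (read()): arr=[4 18 8 _] head=1 tail=3 count=2
After op 5 (write(10)): arr=[4 18 8 10] head=1 tail=0 count=3
After op 6 (write(2)): arr=[2 18 8 10] head=1 tail=1 count=4
After op 7 (write(13)): arr=[2 13 8 10] head=2 tail=2 count=4
After op 8 (read()): arr=[2 13 8 10] head=3 tail=2 count=3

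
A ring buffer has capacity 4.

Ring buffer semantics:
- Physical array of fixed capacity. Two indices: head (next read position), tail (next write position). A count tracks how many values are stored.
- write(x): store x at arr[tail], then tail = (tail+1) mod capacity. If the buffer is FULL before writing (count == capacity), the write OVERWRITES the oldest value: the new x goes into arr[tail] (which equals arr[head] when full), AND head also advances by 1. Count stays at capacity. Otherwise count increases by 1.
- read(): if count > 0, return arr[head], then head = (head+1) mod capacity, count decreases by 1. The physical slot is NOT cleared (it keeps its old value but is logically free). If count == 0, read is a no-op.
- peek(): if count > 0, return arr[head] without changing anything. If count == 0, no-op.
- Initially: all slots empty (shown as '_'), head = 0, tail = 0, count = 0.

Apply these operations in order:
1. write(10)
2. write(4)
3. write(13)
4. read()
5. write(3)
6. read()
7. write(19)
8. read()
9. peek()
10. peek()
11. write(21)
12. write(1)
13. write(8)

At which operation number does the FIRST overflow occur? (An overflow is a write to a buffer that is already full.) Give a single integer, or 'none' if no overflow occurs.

After op 1 (write(10)): arr=[10 _ _ _] head=0 tail=1 count=1
After op 2 (write(4)): arr=[10 4 _ _] head=0 tail=2 count=2
After op 3 (write(13)): arr=[10 4 13 _] head=0 tail=3 count=3
After op 4 (read()): arr=[10 4 13 _] head=1 tail=3 count=2
After op 5 (write(3)): arr=[10 4 13 3] head=1 tail=0 count=3
After op 6 (read()): arr=[10 4 13 3] head=2 tail=0 count=2
After op 7 (write(19)): arr=[19 4 13 3] head=2 tail=1 count=3
After op 8 (read()): arr=[19 4 13 3] head=3 tail=1 count=2
After op 9 (peek()): arr=[19 4 13 3] head=3 tail=1 count=2
After op 10 (peek()): arr=[19 4 13 3] head=3 tail=1 count=2
After op 11 (write(21)): arr=[19 21 13 3] head=3 tail=2 count=3
After op 12 (write(1)): arr=[19 21 1 3] head=3 tail=3 count=4
After op 13 (write(8)): arr=[19 21 1 8] head=0 tail=0 count=4

Answer: 13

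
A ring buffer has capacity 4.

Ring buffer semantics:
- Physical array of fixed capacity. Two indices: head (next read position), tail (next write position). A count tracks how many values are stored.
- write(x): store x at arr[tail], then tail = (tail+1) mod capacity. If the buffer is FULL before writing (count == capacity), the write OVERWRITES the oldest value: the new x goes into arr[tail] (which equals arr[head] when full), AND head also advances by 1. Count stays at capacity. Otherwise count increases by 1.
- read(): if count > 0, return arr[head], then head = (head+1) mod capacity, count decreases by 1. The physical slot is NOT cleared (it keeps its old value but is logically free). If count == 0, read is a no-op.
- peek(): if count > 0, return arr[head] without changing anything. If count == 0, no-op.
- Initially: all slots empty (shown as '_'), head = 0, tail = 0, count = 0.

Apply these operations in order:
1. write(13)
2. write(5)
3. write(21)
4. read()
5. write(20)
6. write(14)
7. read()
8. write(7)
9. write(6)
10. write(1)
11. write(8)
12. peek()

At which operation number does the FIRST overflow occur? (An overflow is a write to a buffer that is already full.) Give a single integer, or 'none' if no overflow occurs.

After op 1 (write(13)): arr=[13 _ _ _] head=0 tail=1 count=1
After op 2 (write(5)): arr=[13 5 _ _] head=0 tail=2 count=2
After op 3 (write(21)): arr=[13 5 21 _] head=0 tail=3 count=3
After op 4 (read()): arr=[13 5 21 _] head=1 tail=3 count=2
After op 5 (write(20)): arr=[13 5 21 20] head=1 tail=0 count=3
After op 6 (write(14)): arr=[14 5 21 20] head=1 tail=1 count=4
After op 7 (read()): arr=[14 5 21 20] head=2 tail=1 count=3
After op 8 (write(7)): arr=[14 7 21 20] head=2 tail=2 count=4
After op 9 (write(6)): arr=[14 7 6 20] head=3 tail=3 count=4
After op 10 (write(1)): arr=[14 7 6 1] head=0 tail=0 count=4
After op 11 (write(8)): arr=[8 7 6 1] head=1 tail=1 count=4
After op 12 (peek()): arr=[8 7 6 1] head=1 tail=1 count=4

Answer: 9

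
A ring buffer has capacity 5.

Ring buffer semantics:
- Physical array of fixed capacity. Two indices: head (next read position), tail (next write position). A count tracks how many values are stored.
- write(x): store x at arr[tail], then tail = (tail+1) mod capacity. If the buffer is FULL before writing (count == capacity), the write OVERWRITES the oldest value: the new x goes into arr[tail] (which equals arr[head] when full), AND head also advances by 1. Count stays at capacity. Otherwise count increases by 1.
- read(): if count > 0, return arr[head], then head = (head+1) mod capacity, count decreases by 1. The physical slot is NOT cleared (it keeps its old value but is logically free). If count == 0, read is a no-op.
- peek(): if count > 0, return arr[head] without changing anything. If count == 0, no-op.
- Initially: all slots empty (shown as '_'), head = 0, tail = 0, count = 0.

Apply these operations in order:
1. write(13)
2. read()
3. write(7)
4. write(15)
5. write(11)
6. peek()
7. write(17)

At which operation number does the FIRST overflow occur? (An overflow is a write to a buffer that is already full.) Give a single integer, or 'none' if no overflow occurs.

Answer: none

Derivation:
After op 1 (write(13)): arr=[13 _ _ _ _] head=0 tail=1 count=1
After op 2 (read()): arr=[13 _ _ _ _] head=1 tail=1 count=0
After op 3 (write(7)): arr=[13 7 _ _ _] head=1 tail=2 count=1
After op 4 (write(15)): arr=[13 7 15 _ _] head=1 tail=3 count=2
After op 5 (write(11)): arr=[13 7 15 11 _] head=1 tail=4 count=3
After op 6 (peek()): arr=[13 7 15 11 _] head=1 tail=4 count=3
After op 7 (write(17)): arr=[13 7 15 11 17] head=1 tail=0 count=4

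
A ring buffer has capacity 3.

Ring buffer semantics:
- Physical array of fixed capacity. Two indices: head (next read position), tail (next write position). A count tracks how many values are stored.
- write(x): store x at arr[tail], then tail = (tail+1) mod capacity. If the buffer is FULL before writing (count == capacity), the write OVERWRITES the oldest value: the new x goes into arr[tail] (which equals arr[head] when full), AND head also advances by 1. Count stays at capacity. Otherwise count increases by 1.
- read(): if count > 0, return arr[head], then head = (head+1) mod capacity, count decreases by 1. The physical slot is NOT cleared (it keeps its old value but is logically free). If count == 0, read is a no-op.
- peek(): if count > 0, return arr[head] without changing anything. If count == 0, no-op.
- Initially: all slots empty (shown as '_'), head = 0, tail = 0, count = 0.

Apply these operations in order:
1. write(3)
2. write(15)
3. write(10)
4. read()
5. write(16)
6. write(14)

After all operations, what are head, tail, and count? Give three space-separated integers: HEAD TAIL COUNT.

After op 1 (write(3)): arr=[3 _ _] head=0 tail=1 count=1
After op 2 (write(15)): arr=[3 15 _] head=0 tail=2 count=2
After op 3 (write(10)): arr=[3 15 10] head=0 tail=0 count=3
After op 4 (read()): arr=[3 15 10] head=1 tail=0 count=2
After op 5 (write(16)): arr=[16 15 10] head=1 tail=1 count=3
After op 6 (write(14)): arr=[16 14 10] head=2 tail=2 count=3

Answer: 2 2 3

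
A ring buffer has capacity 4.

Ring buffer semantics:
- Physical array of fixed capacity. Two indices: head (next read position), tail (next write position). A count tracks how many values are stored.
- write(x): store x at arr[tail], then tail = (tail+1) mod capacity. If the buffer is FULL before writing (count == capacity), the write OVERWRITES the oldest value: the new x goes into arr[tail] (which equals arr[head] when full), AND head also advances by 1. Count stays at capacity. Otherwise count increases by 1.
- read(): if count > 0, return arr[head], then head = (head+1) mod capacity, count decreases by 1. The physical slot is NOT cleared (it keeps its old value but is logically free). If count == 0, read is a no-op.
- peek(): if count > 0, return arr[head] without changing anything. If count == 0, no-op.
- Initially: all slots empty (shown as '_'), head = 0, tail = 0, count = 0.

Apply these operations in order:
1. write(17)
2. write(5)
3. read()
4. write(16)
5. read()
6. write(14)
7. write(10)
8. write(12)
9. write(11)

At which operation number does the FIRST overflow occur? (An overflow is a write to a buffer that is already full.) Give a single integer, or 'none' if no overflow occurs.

After op 1 (write(17)): arr=[17 _ _ _] head=0 tail=1 count=1
After op 2 (write(5)): arr=[17 5 _ _] head=0 tail=2 count=2
After op 3 (read()): arr=[17 5 _ _] head=1 tail=2 count=1
After op 4 (write(16)): arr=[17 5 16 _] head=1 tail=3 count=2
After op 5 (read()): arr=[17 5 16 _] head=2 tail=3 count=1
After op 6 (write(14)): arr=[17 5 16 14] head=2 tail=0 count=2
After op 7 (write(10)): arr=[10 5 16 14] head=2 tail=1 count=3
After op 8 (write(12)): arr=[10 12 16 14] head=2 tail=2 count=4
After op 9 (write(11)): arr=[10 12 11 14] head=3 tail=3 count=4

Answer: 9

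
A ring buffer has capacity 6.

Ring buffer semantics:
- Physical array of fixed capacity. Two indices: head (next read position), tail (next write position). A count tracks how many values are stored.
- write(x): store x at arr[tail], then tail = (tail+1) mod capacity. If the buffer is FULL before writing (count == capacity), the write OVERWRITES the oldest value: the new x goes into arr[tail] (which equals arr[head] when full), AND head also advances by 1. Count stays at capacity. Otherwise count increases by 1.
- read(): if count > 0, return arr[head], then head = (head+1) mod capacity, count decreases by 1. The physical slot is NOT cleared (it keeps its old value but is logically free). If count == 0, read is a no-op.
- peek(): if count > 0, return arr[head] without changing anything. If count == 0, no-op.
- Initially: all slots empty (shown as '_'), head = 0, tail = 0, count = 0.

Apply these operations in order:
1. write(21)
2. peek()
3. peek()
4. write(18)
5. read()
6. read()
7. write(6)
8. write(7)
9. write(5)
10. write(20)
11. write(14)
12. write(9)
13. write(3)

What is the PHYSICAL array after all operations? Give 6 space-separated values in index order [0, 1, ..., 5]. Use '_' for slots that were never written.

After op 1 (write(21)): arr=[21 _ _ _ _ _] head=0 tail=1 count=1
After op 2 (peek()): arr=[21 _ _ _ _ _] head=0 tail=1 count=1
After op 3 (peek()): arr=[21 _ _ _ _ _] head=0 tail=1 count=1
After op 4 (write(18)): arr=[21 18 _ _ _ _] head=0 tail=2 count=2
After op 5 (read()): arr=[21 18 _ _ _ _] head=1 tail=2 count=1
After op 6 (read()): arr=[21 18 _ _ _ _] head=2 tail=2 count=0
After op 7 (write(6)): arr=[21 18 6 _ _ _] head=2 tail=3 count=1
After op 8 (write(7)): arr=[21 18 6 7 _ _] head=2 tail=4 count=2
After op 9 (write(5)): arr=[21 18 6 7 5 _] head=2 tail=5 count=3
After op 10 (write(20)): arr=[21 18 6 7 5 20] head=2 tail=0 count=4
After op 11 (write(14)): arr=[14 18 6 7 5 20] head=2 tail=1 count=5
After op 12 (write(9)): arr=[14 9 6 7 5 20] head=2 tail=2 count=6
After op 13 (write(3)): arr=[14 9 3 7 5 20] head=3 tail=3 count=6

Answer: 14 9 3 7 5 20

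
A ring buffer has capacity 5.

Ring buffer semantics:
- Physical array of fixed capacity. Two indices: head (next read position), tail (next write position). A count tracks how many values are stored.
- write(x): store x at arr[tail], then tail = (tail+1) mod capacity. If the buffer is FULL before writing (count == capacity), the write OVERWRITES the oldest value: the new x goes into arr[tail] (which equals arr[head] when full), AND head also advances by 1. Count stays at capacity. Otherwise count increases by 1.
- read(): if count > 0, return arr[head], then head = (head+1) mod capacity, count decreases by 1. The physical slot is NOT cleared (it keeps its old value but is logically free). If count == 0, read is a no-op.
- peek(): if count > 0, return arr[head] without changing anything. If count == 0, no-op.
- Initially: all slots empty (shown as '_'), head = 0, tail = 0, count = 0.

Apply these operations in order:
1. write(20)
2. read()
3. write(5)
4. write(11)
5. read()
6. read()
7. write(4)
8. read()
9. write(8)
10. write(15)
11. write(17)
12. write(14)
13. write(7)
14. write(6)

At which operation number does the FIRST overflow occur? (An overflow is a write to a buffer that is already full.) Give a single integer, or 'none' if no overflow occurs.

After op 1 (write(20)): arr=[20 _ _ _ _] head=0 tail=1 count=1
After op 2 (read()): arr=[20 _ _ _ _] head=1 tail=1 count=0
After op 3 (write(5)): arr=[20 5 _ _ _] head=1 tail=2 count=1
After op 4 (write(11)): arr=[20 5 11 _ _] head=1 tail=3 count=2
After op 5 (read()): arr=[20 5 11 _ _] head=2 tail=3 count=1
After op 6 (read()): arr=[20 5 11 _ _] head=3 tail=3 count=0
After op 7 (write(4)): arr=[20 5 11 4 _] head=3 tail=4 count=1
After op 8 (read()): arr=[20 5 11 4 _] head=4 tail=4 count=0
After op 9 (write(8)): arr=[20 5 11 4 8] head=4 tail=0 count=1
After op 10 (write(15)): arr=[15 5 11 4 8] head=4 tail=1 count=2
After op 11 (write(17)): arr=[15 17 11 4 8] head=4 tail=2 count=3
After op 12 (write(14)): arr=[15 17 14 4 8] head=4 tail=3 count=4
After op 13 (write(7)): arr=[15 17 14 7 8] head=4 tail=4 count=5
After op 14 (write(6)): arr=[15 17 14 7 6] head=0 tail=0 count=5

Answer: 14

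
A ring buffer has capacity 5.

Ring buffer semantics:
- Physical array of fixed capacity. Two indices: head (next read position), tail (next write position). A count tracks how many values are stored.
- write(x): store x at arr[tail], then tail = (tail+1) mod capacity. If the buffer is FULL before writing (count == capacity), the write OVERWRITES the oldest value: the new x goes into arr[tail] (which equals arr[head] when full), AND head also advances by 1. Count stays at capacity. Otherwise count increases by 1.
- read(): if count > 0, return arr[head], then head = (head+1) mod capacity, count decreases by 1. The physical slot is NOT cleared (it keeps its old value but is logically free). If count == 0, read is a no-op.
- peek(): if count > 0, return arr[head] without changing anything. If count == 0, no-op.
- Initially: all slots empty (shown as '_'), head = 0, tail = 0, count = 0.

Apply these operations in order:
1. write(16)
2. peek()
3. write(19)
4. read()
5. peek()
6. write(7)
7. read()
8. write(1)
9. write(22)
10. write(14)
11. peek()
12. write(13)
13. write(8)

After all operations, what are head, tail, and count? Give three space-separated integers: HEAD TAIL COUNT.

Answer: 3 3 5

Derivation:
After op 1 (write(16)): arr=[16 _ _ _ _] head=0 tail=1 count=1
After op 2 (peek()): arr=[16 _ _ _ _] head=0 tail=1 count=1
After op 3 (write(19)): arr=[16 19 _ _ _] head=0 tail=2 count=2
After op 4 (read()): arr=[16 19 _ _ _] head=1 tail=2 count=1
After op 5 (peek()): arr=[16 19 _ _ _] head=1 tail=2 count=1
After op 6 (write(7)): arr=[16 19 7 _ _] head=1 tail=3 count=2
After op 7 (read()): arr=[16 19 7 _ _] head=2 tail=3 count=1
After op 8 (write(1)): arr=[16 19 7 1 _] head=2 tail=4 count=2
After op 9 (write(22)): arr=[16 19 7 1 22] head=2 tail=0 count=3
After op 10 (write(14)): arr=[14 19 7 1 22] head=2 tail=1 count=4
After op 11 (peek()): arr=[14 19 7 1 22] head=2 tail=1 count=4
After op 12 (write(13)): arr=[14 13 7 1 22] head=2 tail=2 count=5
After op 13 (write(8)): arr=[14 13 8 1 22] head=3 tail=3 count=5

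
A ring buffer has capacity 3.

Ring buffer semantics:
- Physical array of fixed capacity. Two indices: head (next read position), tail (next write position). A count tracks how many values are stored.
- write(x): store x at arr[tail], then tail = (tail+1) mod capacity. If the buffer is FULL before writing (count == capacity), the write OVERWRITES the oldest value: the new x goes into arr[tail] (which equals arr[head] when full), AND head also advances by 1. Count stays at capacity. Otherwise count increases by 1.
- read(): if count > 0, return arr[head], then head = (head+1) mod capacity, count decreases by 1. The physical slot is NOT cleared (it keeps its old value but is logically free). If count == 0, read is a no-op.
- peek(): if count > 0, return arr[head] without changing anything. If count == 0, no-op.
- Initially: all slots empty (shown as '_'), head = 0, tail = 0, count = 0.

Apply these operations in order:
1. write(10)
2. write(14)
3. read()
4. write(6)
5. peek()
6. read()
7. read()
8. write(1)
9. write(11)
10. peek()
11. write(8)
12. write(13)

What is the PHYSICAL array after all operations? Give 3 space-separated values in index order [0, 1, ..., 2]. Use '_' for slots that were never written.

After op 1 (write(10)): arr=[10 _ _] head=0 tail=1 count=1
After op 2 (write(14)): arr=[10 14 _] head=0 tail=2 count=2
After op 3 (read()): arr=[10 14 _] head=1 tail=2 count=1
After op 4 (write(6)): arr=[10 14 6] head=1 tail=0 count=2
After op 5 (peek()): arr=[10 14 6] head=1 tail=0 count=2
After op 6 (read()): arr=[10 14 6] head=2 tail=0 count=1
After op 7 (read()): arr=[10 14 6] head=0 tail=0 count=0
After op 8 (write(1)): arr=[1 14 6] head=0 tail=1 count=1
After op 9 (write(11)): arr=[1 11 6] head=0 tail=2 count=2
After op 10 (peek()): arr=[1 11 6] head=0 tail=2 count=2
After op 11 (write(8)): arr=[1 11 8] head=0 tail=0 count=3
After op 12 (write(13)): arr=[13 11 8] head=1 tail=1 count=3

Answer: 13 11 8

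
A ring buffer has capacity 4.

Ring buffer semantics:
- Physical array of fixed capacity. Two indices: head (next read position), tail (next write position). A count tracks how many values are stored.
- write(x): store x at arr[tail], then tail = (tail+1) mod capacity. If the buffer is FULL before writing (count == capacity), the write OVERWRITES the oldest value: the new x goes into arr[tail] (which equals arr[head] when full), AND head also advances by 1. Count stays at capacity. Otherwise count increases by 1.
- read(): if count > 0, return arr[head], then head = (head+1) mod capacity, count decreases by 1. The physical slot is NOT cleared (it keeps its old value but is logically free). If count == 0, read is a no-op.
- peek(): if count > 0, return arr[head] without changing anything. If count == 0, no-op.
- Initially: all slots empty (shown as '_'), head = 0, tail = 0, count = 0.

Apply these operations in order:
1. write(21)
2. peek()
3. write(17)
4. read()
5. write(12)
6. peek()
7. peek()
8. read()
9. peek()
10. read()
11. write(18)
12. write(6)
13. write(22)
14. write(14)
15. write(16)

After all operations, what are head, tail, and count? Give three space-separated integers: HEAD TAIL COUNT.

Answer: 0 0 4

Derivation:
After op 1 (write(21)): arr=[21 _ _ _] head=0 tail=1 count=1
After op 2 (peek()): arr=[21 _ _ _] head=0 tail=1 count=1
After op 3 (write(17)): arr=[21 17 _ _] head=0 tail=2 count=2
After op 4 (read()): arr=[21 17 _ _] head=1 tail=2 count=1
After op 5 (write(12)): arr=[21 17 12 _] head=1 tail=3 count=2
After op 6 (peek()): arr=[21 17 12 _] head=1 tail=3 count=2
After op 7 (peek()): arr=[21 17 12 _] head=1 tail=3 count=2
After op 8 (read()): arr=[21 17 12 _] head=2 tail=3 count=1
After op 9 (peek()): arr=[21 17 12 _] head=2 tail=3 count=1
After op 10 (read()): arr=[21 17 12 _] head=3 tail=3 count=0
After op 11 (write(18)): arr=[21 17 12 18] head=3 tail=0 count=1
After op 12 (write(6)): arr=[6 17 12 18] head=3 tail=1 count=2
After op 13 (write(22)): arr=[6 22 12 18] head=3 tail=2 count=3
After op 14 (write(14)): arr=[6 22 14 18] head=3 tail=3 count=4
After op 15 (write(16)): arr=[6 22 14 16] head=0 tail=0 count=4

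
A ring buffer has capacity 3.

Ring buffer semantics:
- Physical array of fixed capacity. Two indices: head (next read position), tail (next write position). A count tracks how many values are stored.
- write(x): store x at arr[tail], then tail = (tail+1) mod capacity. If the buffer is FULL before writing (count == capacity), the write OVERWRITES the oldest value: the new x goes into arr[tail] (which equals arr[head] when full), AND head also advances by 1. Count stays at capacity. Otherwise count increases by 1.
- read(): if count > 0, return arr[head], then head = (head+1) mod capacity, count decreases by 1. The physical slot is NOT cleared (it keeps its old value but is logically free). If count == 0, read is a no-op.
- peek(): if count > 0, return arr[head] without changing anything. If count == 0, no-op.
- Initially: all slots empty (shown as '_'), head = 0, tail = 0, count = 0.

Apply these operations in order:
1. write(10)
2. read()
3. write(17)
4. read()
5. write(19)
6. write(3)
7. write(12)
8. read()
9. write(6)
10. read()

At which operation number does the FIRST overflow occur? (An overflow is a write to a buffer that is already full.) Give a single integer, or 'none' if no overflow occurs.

Answer: none

Derivation:
After op 1 (write(10)): arr=[10 _ _] head=0 tail=1 count=1
After op 2 (read()): arr=[10 _ _] head=1 tail=1 count=0
After op 3 (write(17)): arr=[10 17 _] head=1 tail=2 count=1
After op 4 (read()): arr=[10 17 _] head=2 tail=2 count=0
After op 5 (write(19)): arr=[10 17 19] head=2 tail=0 count=1
After op 6 (write(3)): arr=[3 17 19] head=2 tail=1 count=2
After op 7 (write(12)): arr=[3 12 19] head=2 tail=2 count=3
After op 8 (read()): arr=[3 12 19] head=0 tail=2 count=2
After op 9 (write(6)): arr=[3 12 6] head=0 tail=0 count=3
After op 10 (read()): arr=[3 12 6] head=1 tail=0 count=2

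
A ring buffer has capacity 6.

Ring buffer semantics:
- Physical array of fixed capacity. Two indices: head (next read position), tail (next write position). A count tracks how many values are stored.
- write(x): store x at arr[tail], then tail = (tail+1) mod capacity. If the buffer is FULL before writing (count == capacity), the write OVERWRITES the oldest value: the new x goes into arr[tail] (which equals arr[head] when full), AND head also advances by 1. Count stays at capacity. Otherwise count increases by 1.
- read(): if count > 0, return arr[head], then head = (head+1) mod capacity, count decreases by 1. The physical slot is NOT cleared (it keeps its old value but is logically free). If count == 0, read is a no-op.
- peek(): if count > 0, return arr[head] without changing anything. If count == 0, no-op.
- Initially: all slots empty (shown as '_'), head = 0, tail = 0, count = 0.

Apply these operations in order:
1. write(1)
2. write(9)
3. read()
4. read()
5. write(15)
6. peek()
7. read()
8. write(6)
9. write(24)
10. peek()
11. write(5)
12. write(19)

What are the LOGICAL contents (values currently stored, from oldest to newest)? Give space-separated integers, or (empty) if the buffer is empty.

Answer: 6 24 5 19

Derivation:
After op 1 (write(1)): arr=[1 _ _ _ _ _] head=0 tail=1 count=1
After op 2 (write(9)): arr=[1 9 _ _ _ _] head=0 tail=2 count=2
After op 3 (read()): arr=[1 9 _ _ _ _] head=1 tail=2 count=1
After op 4 (read()): arr=[1 9 _ _ _ _] head=2 tail=2 count=0
After op 5 (write(15)): arr=[1 9 15 _ _ _] head=2 tail=3 count=1
After op 6 (peek()): arr=[1 9 15 _ _ _] head=2 tail=3 count=1
After op 7 (read()): arr=[1 9 15 _ _ _] head=3 tail=3 count=0
After op 8 (write(6)): arr=[1 9 15 6 _ _] head=3 tail=4 count=1
After op 9 (write(24)): arr=[1 9 15 6 24 _] head=3 tail=5 count=2
After op 10 (peek()): arr=[1 9 15 6 24 _] head=3 tail=5 count=2
After op 11 (write(5)): arr=[1 9 15 6 24 5] head=3 tail=0 count=3
After op 12 (write(19)): arr=[19 9 15 6 24 5] head=3 tail=1 count=4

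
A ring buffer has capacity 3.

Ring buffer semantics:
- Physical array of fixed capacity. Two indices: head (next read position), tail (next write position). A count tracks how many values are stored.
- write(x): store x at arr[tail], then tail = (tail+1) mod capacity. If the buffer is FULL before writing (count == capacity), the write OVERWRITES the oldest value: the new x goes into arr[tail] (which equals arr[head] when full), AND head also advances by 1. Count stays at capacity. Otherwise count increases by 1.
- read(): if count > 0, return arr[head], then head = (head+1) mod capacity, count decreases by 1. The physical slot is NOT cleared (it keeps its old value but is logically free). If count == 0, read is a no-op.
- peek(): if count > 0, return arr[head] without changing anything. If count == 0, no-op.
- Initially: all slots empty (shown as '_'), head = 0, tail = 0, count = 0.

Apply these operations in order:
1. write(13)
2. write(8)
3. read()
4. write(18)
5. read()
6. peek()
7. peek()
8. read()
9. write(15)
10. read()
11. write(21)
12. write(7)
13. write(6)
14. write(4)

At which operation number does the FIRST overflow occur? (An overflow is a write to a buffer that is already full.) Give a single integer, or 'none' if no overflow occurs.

Answer: 14

Derivation:
After op 1 (write(13)): arr=[13 _ _] head=0 tail=1 count=1
After op 2 (write(8)): arr=[13 8 _] head=0 tail=2 count=2
After op 3 (read()): arr=[13 8 _] head=1 tail=2 count=1
After op 4 (write(18)): arr=[13 8 18] head=1 tail=0 count=2
After op 5 (read()): arr=[13 8 18] head=2 tail=0 count=1
After op 6 (peek()): arr=[13 8 18] head=2 tail=0 count=1
After op 7 (peek()): arr=[13 8 18] head=2 tail=0 count=1
After op 8 (read()): arr=[13 8 18] head=0 tail=0 count=0
After op 9 (write(15)): arr=[15 8 18] head=0 tail=1 count=1
After op 10 (read()): arr=[15 8 18] head=1 tail=1 count=0
After op 11 (write(21)): arr=[15 21 18] head=1 tail=2 count=1
After op 12 (write(7)): arr=[15 21 7] head=1 tail=0 count=2
After op 13 (write(6)): arr=[6 21 7] head=1 tail=1 count=3
After op 14 (write(4)): arr=[6 4 7] head=2 tail=2 count=3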